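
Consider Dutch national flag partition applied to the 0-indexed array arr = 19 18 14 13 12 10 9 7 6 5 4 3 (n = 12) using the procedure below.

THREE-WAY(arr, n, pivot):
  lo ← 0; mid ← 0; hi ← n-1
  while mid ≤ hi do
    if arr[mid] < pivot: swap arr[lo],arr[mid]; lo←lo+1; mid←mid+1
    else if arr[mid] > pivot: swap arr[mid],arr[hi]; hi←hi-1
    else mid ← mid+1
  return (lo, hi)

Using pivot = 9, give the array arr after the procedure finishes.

pivot = 9; lo=0, mid=0, hi=11
arr[mid]=19>9: swap arr[0],arr[11]; hi=10 → 3 18 14 13 12 10 9 7 6 5 4 19
arr[mid]=3<9: swap arr[0],arr[0]; lo=1,mid=1 → 3 18 14 13 12 10 9 7 6 5 4 19
arr[mid]=18>9: swap arr[1],arr[10]; hi=9 → 3 4 14 13 12 10 9 7 6 5 18 19
arr[mid]=4<9: swap arr[1],arr[1]; lo=2,mid=2 → 3 4 14 13 12 10 9 7 6 5 18 19
arr[mid]=14>9: swap arr[2],arr[9]; hi=8 → 3 4 5 13 12 10 9 7 6 14 18 19
arr[mid]=5<9: swap arr[2],arr[2]; lo=3,mid=3 → 3 4 5 13 12 10 9 7 6 14 18 19
arr[mid]=13>9: swap arr[3],arr[8]; hi=7 → 3 4 5 6 12 10 9 7 13 14 18 19
arr[mid]=6<9: swap arr[3],arr[3]; lo=4,mid=4 → 3 4 5 6 12 10 9 7 13 14 18 19
arr[mid]=12>9: swap arr[4],arr[7]; hi=6 → 3 4 5 6 7 10 9 12 13 14 18 19
arr[mid]=7<9: swap arr[4],arr[4]; lo=5,mid=5 → 3 4 5 6 7 10 9 12 13 14 18 19
arr[mid]=10>9: swap arr[5],arr[6]; hi=5 → 3 4 5 6 7 9 10 12 13 14 18 19
arr[mid]=9=9: mid=6
end: lo=5, hi=5; arr = 3 4 5 6 7 9 10 12 13 14 18 19

3 4 5 6 7 9 10 12 13 14 18 19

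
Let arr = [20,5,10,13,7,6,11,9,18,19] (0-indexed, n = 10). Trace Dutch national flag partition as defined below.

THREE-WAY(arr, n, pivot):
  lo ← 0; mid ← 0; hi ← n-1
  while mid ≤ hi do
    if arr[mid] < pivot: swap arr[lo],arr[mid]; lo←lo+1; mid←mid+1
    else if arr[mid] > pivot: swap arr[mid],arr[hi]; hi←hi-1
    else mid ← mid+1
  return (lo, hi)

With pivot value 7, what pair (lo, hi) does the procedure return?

pivot = 7; lo=0, mid=0, hi=9
arr[mid]=20>7: swap arr[0],arr[9]; hi=8 → [19,5,10,13,7,6,11,9,18,20]
arr[mid]=19>7: swap arr[0],arr[8]; hi=7 → [18,5,10,13,7,6,11,9,19,20]
arr[mid]=18>7: swap arr[0],arr[7]; hi=6 → [9,5,10,13,7,6,11,18,19,20]
arr[mid]=9>7: swap arr[0],arr[6]; hi=5 → [11,5,10,13,7,6,9,18,19,20]
arr[mid]=11>7: swap arr[0],arr[5]; hi=4 → [6,5,10,13,7,11,9,18,19,20]
arr[mid]=6<7: swap arr[0],arr[0]; lo=1,mid=1 → [6,5,10,13,7,11,9,18,19,20]
arr[mid]=5<7: swap arr[1],arr[1]; lo=2,mid=2 → [6,5,10,13,7,11,9,18,19,20]
arr[mid]=10>7: swap arr[2],arr[4]; hi=3 → [6,5,7,13,10,11,9,18,19,20]
arr[mid]=7=7: mid=3
arr[mid]=13>7: swap arr[3],arr[3]; hi=2 → [6,5,7,13,10,11,9,18,19,20]
end: lo=2, hi=2; arr = [6,5,7,13,10,11,9,18,19,20]

(2, 2)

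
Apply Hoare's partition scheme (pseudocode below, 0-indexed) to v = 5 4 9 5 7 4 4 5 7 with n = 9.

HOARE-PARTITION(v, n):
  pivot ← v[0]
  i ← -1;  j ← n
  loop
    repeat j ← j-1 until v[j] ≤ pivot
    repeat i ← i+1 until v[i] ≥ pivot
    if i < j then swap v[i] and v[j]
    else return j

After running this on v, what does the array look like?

5 4 4 4 7 5 9 5 7

pivot=5
j stops at 7 (5), i stops at 0 (5); swap ⇒ 5 4 9 5 7 4 4 5 7
j stops at 6 (4), i stops at 2 (9); swap ⇒ 5 4 4 5 7 4 9 5 7
j stops at 5 (4), i stops at 3 (5); swap ⇒ 5 4 4 4 7 5 9 5 7
j stops at 3, i stops at 4; i≥j ⇒ return 3. v=5 4 4 4 7 5 9 5 7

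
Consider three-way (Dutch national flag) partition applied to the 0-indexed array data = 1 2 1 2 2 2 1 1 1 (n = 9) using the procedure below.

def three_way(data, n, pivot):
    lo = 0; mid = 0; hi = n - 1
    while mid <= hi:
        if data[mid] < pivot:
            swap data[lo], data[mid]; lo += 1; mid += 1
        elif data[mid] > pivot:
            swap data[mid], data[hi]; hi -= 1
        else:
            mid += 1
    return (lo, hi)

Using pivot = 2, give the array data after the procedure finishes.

lo=0 mid=0 hi=8
1<2: swap(0,0), lo=1 mid=1 ⇒ 1 2 1 2 2 2 1 1 1
2=2: mid=2
1<2: swap(1,2), lo=2 mid=3 ⇒ 1 1 2 2 2 2 1 1 1
2=2: mid=4
2=2: mid=5
2=2: mid=6
1<2: swap(2,6), lo=3 mid=7 ⇒ 1 1 1 2 2 2 2 1 1
1<2: swap(3,7), lo=4 mid=8 ⇒ 1 1 1 1 2 2 2 2 1
1<2: swap(4,8), lo=5 mid=9 ⇒ 1 1 1 1 1 2 2 2 2
done. lo=5 hi=8; data=1 1 1 1 1 2 2 2 2

1 1 1 1 1 2 2 2 2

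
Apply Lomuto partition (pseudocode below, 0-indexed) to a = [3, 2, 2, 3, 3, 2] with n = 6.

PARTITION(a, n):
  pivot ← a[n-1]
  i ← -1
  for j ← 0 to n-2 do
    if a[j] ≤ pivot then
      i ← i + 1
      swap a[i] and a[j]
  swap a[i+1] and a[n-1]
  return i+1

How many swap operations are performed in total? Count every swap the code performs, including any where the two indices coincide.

pivot = a[5] = 2; i = -1
j=0: a[0]=3 > 2 → no swap
j=1: a[1]=2 ≤ 2 → i=0, swap a[0],a[1] → [2, 3, 2, 3, 3, 2]
j=2: a[2]=2 ≤ 2 → i=1, swap a[1],a[2] → [2, 2, 3, 3, 3, 2]
j=3: a[3]=3 > 2 → no swap
j=4: a[4]=3 > 2 → no swap
final swap a[2],a[5] → [2, 2, 2, 3, 3, 3]; return 2

3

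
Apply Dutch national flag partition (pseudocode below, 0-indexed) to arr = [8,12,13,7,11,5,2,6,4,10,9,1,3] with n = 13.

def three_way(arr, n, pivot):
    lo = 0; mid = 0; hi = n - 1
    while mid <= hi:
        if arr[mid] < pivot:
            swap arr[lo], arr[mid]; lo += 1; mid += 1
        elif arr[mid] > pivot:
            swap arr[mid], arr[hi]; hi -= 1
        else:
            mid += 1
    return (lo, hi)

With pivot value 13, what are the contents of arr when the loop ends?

[8,12,7,11,5,2,6,4,10,9,1,3,13]

lo=0 mid=0 hi=12
8<13: swap(0,0), lo=1 mid=1 ⇒ [8,12,13,7,11,5,2,6,4,10,9,1,3]
12<13: swap(1,1), lo=2 mid=2 ⇒ [8,12,13,7,11,5,2,6,4,10,9,1,3]
13=13: mid=3
7<13: swap(2,3), lo=3 mid=4 ⇒ [8,12,7,13,11,5,2,6,4,10,9,1,3]
11<13: swap(3,4), lo=4 mid=5 ⇒ [8,12,7,11,13,5,2,6,4,10,9,1,3]
5<13: swap(4,5), lo=5 mid=6 ⇒ [8,12,7,11,5,13,2,6,4,10,9,1,3]
2<13: swap(5,6), lo=6 mid=7 ⇒ [8,12,7,11,5,2,13,6,4,10,9,1,3]
6<13: swap(6,7), lo=7 mid=8 ⇒ [8,12,7,11,5,2,6,13,4,10,9,1,3]
4<13: swap(7,8), lo=8 mid=9 ⇒ [8,12,7,11,5,2,6,4,13,10,9,1,3]
10<13: swap(8,9), lo=9 mid=10 ⇒ [8,12,7,11,5,2,6,4,10,13,9,1,3]
9<13: swap(9,10), lo=10 mid=11 ⇒ [8,12,7,11,5,2,6,4,10,9,13,1,3]
1<13: swap(10,11), lo=11 mid=12 ⇒ [8,12,7,11,5,2,6,4,10,9,1,13,3]
3<13: swap(11,12), lo=12 mid=13 ⇒ [8,12,7,11,5,2,6,4,10,9,1,3,13]
done. lo=12 hi=12; arr=[8,12,7,11,5,2,6,4,10,9,1,3,13]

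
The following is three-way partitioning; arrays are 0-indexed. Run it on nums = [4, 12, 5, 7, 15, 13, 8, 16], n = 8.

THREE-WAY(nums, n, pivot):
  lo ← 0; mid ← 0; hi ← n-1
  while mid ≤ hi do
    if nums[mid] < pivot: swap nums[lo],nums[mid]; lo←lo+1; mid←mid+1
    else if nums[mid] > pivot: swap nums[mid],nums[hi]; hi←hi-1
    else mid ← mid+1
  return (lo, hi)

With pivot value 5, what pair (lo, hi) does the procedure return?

lo=0 mid=0 hi=7
4<5: swap(0,0), lo=1 mid=1 ⇒ [4, 12, 5, 7, 15, 13, 8, 16]
12>5: swap(1,7), hi=6 ⇒ [4, 16, 5, 7, 15, 13, 8, 12]
16>5: swap(1,6), hi=5 ⇒ [4, 8, 5, 7, 15, 13, 16, 12]
8>5: swap(1,5), hi=4 ⇒ [4, 13, 5, 7, 15, 8, 16, 12]
13>5: swap(1,4), hi=3 ⇒ [4, 15, 5, 7, 13, 8, 16, 12]
15>5: swap(1,3), hi=2 ⇒ [4, 7, 5, 15, 13, 8, 16, 12]
7>5: swap(1,2), hi=1 ⇒ [4, 5, 7, 15, 13, 8, 16, 12]
5=5: mid=2
done. lo=1 hi=1; nums=[4, 5, 7, 15, 13, 8, 16, 12]

(1, 1)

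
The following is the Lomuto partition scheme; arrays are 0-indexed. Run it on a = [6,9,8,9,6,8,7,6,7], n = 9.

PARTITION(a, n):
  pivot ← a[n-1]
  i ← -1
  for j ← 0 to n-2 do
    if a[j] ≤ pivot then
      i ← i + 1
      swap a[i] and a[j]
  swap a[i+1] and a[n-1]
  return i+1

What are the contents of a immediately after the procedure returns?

pivot=7, i=-1
j=0: 6≤7, i=0, swap(0,0) ⇒ [6,9,8,9,6,8,7,6,7]
j=1: 9>7, skip
j=2: 8>7, skip
j=3: 9>7, skip
j=4: 6≤7, i=1, swap(1,4) ⇒ [6,6,8,9,9,8,7,6,7]
j=5: 8>7, skip
j=6: 7≤7, i=2, swap(2,6) ⇒ [6,6,7,9,9,8,8,6,7]
j=7: 6≤7, i=3, swap(3,7) ⇒ [6,6,7,6,9,8,8,9,7]
swap(4,8) ⇒ [6,6,7,6,7,8,8,9,9]; return 4

[6,6,7,6,7,8,8,9,9]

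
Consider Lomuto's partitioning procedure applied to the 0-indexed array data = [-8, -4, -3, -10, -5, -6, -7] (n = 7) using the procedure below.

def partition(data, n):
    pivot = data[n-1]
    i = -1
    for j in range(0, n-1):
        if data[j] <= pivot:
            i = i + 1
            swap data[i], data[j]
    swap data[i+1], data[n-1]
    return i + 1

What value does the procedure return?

2

pivot = data[6] = -7; i = -1
j=0: data[0]=-8 ≤ -7 → i=0, swap data[0],data[0] (no change) → [-8, -4, -3, -10, -5, -6, -7]
j=1: data[1]=-4 > -7 → no swap
j=2: data[2]=-3 > -7 → no swap
j=3: data[3]=-10 ≤ -7 → i=1, swap data[1],data[3] → [-8, -10, -3, -4, -5, -6, -7]
j=4: data[4]=-5 > -7 → no swap
j=5: data[5]=-6 > -7 → no swap
final swap data[2],data[6] → [-8, -10, -7, -4, -5, -6, -3]; return 2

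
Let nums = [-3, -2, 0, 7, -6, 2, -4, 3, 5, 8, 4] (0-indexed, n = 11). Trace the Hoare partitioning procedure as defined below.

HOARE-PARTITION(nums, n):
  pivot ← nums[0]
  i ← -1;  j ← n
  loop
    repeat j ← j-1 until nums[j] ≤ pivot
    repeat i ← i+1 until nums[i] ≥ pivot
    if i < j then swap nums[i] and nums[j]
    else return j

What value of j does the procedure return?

1

pivot = nums[0] = -3; i = -1, j = 11
j→6 (nums[6]=-4≤-3), i→0 (nums[0]=-3≥-3); i<j, swap → [-4, -2, 0, 7, -6, 2, -3, 3, 5, 8, 4]
j→4 (nums[4]=-6≤-3), i→1 (nums[1]=-2≥-3); i<j, swap → [-4, -6, 0, 7, -2, 2, -3, 3, 5, 8, 4]
j→1, i→2; i≥j, return j=1. nums = [-4, -6, 0, 7, -2, 2, -3, 3, 5, 8, 4]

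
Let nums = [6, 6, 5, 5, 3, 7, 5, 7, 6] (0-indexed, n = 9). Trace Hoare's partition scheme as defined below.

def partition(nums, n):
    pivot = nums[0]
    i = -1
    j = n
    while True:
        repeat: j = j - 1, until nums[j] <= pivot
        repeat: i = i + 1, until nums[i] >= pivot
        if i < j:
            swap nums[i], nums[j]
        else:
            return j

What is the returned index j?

pivot=6
j stops at 8 (6), i stops at 0 (6); swap ⇒ [6, 6, 5, 5, 3, 7, 5, 7, 6]
j stops at 6 (5), i stops at 1 (6); swap ⇒ [6, 5, 5, 5, 3, 7, 6, 7, 6]
j stops at 4, i stops at 5; i≥j ⇒ return 4. nums=[6, 5, 5, 5, 3, 7, 6, 7, 6]

4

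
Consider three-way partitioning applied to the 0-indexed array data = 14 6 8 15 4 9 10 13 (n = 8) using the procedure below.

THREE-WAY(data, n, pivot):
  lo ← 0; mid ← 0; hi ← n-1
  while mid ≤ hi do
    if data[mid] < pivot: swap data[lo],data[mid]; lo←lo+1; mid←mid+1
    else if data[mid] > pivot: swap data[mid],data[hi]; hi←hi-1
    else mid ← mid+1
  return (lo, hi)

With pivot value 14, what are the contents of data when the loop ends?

6 8 13 4 9 10 14 15

pivot = 14; lo=0, mid=0, hi=7
data[mid]=14=14: mid=1
data[mid]=6<14: swap data[0],data[1]; lo=1,mid=2 → 6 14 8 15 4 9 10 13
data[mid]=8<14: swap data[1],data[2]; lo=2,mid=3 → 6 8 14 15 4 9 10 13
data[mid]=15>14: swap data[3],data[7]; hi=6 → 6 8 14 13 4 9 10 15
data[mid]=13<14: swap data[2],data[3]; lo=3,mid=4 → 6 8 13 14 4 9 10 15
data[mid]=4<14: swap data[3],data[4]; lo=4,mid=5 → 6 8 13 4 14 9 10 15
data[mid]=9<14: swap data[4],data[5]; lo=5,mid=6 → 6 8 13 4 9 14 10 15
data[mid]=10<14: swap data[5],data[6]; lo=6,mid=7 → 6 8 13 4 9 10 14 15
end: lo=6, hi=6; data = 6 8 13 4 9 10 14 15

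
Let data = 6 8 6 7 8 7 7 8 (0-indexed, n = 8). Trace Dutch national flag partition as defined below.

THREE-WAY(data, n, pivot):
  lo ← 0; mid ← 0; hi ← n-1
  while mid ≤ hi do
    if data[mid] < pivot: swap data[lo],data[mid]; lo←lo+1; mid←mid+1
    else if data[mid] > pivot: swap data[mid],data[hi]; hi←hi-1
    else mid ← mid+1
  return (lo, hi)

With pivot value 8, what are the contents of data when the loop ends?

6 6 7 7 7 8 8 8

pivot = 8; lo=0, mid=0, hi=7
data[mid]=6<8: swap data[0],data[0]; lo=1,mid=1 → 6 8 6 7 8 7 7 8
data[mid]=8=8: mid=2
data[mid]=6<8: swap data[1],data[2]; lo=2,mid=3 → 6 6 8 7 8 7 7 8
data[mid]=7<8: swap data[2],data[3]; lo=3,mid=4 → 6 6 7 8 8 7 7 8
data[mid]=8=8: mid=5
data[mid]=7<8: swap data[3],data[5]; lo=4,mid=6 → 6 6 7 7 8 8 7 8
data[mid]=7<8: swap data[4],data[6]; lo=5,mid=7 → 6 6 7 7 7 8 8 8
data[mid]=8=8: mid=8
end: lo=5, hi=7; data = 6 6 7 7 7 8 8 8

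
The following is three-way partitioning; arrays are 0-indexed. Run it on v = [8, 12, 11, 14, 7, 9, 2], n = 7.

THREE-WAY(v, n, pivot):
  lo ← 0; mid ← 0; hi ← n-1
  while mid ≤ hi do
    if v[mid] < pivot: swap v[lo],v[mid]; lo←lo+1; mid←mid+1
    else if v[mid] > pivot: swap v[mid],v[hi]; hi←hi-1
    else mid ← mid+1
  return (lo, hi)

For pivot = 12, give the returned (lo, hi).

lo=0 mid=0 hi=6
8<12: swap(0,0), lo=1 mid=1 ⇒ [8, 12, 11, 14, 7, 9, 2]
12=12: mid=2
11<12: swap(1,2), lo=2 mid=3 ⇒ [8, 11, 12, 14, 7, 9, 2]
14>12: swap(3,6), hi=5 ⇒ [8, 11, 12, 2, 7, 9, 14]
2<12: swap(2,3), lo=3 mid=4 ⇒ [8, 11, 2, 12, 7, 9, 14]
7<12: swap(3,4), lo=4 mid=5 ⇒ [8, 11, 2, 7, 12, 9, 14]
9<12: swap(4,5), lo=5 mid=6 ⇒ [8, 11, 2, 7, 9, 12, 14]
done. lo=5 hi=5; v=[8, 11, 2, 7, 9, 12, 14]

(5, 5)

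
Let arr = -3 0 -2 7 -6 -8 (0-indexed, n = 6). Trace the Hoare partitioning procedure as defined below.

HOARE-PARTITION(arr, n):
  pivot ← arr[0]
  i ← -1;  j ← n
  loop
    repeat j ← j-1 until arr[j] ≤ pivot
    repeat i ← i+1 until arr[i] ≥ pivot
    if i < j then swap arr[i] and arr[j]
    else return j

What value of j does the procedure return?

pivot = arr[0] = -3; i = -1, j = 6
j→5 (arr[5]=-8≤-3), i→0 (arr[0]=-3≥-3); i<j, swap → -8 0 -2 7 -6 -3
j→4 (arr[4]=-6≤-3), i→1 (arr[1]=0≥-3); i<j, swap → -8 -6 -2 7 0 -3
j→1, i→2; i≥j, return j=1. arr = -8 -6 -2 7 0 -3

1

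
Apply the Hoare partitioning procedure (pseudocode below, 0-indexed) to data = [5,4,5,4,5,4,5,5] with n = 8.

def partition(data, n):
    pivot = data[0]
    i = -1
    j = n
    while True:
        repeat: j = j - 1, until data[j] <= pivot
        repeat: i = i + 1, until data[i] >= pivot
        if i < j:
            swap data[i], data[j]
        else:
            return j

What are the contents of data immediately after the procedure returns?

pivot=5
j stops at 7 (5), i stops at 0 (5); swap ⇒ [5,4,5,4,5,4,5,5]
j stops at 6 (5), i stops at 2 (5); swap ⇒ [5,4,5,4,5,4,5,5]
j stops at 5 (4), i stops at 4 (5); swap ⇒ [5,4,5,4,4,5,5,5]
j stops at 4, i stops at 5; i≥j ⇒ return 4. data=[5,4,5,4,4,5,5,5]

[5,4,5,4,4,5,5,5]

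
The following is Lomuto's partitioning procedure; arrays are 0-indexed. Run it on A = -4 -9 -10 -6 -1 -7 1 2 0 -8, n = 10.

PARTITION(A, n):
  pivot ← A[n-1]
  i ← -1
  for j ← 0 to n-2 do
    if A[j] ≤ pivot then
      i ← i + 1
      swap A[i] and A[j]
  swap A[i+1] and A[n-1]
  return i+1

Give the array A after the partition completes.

pivot=-8, i=-1
j=0: -4>-8, skip
j=1: -9≤-8, i=0, swap(0,1) ⇒ -9 -4 -10 -6 -1 -7 1 2 0 -8
j=2: -10≤-8, i=1, swap(1,2) ⇒ -9 -10 -4 -6 -1 -7 1 2 0 -8
j=3: -6>-8, skip
j=4: -1>-8, skip
j=5: -7>-8, skip
j=6: 1>-8, skip
j=7: 2>-8, skip
j=8: 0>-8, skip
swap(2,9) ⇒ -9 -10 -8 -6 -1 -7 1 2 0 -4; return 2

-9 -10 -8 -6 -1 -7 1 2 0 -4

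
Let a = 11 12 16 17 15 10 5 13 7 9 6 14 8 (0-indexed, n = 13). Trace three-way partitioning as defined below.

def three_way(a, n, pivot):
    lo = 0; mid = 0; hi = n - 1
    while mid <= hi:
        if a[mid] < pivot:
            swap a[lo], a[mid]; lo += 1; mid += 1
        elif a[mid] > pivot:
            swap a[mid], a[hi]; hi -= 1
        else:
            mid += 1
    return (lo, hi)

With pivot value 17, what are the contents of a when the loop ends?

pivot = 17; lo=0, mid=0, hi=12
a[mid]=11<17: swap a[0],a[0]; lo=1,mid=1 → 11 12 16 17 15 10 5 13 7 9 6 14 8
a[mid]=12<17: swap a[1],a[1]; lo=2,mid=2 → 11 12 16 17 15 10 5 13 7 9 6 14 8
a[mid]=16<17: swap a[2],a[2]; lo=3,mid=3 → 11 12 16 17 15 10 5 13 7 9 6 14 8
a[mid]=17=17: mid=4
a[mid]=15<17: swap a[3],a[4]; lo=4,mid=5 → 11 12 16 15 17 10 5 13 7 9 6 14 8
a[mid]=10<17: swap a[4],a[5]; lo=5,mid=6 → 11 12 16 15 10 17 5 13 7 9 6 14 8
a[mid]=5<17: swap a[5],a[6]; lo=6,mid=7 → 11 12 16 15 10 5 17 13 7 9 6 14 8
a[mid]=13<17: swap a[6],a[7]; lo=7,mid=8 → 11 12 16 15 10 5 13 17 7 9 6 14 8
a[mid]=7<17: swap a[7],a[8]; lo=8,mid=9 → 11 12 16 15 10 5 13 7 17 9 6 14 8
a[mid]=9<17: swap a[8],a[9]; lo=9,mid=10 → 11 12 16 15 10 5 13 7 9 17 6 14 8
a[mid]=6<17: swap a[9],a[10]; lo=10,mid=11 → 11 12 16 15 10 5 13 7 9 6 17 14 8
a[mid]=14<17: swap a[10],a[11]; lo=11,mid=12 → 11 12 16 15 10 5 13 7 9 6 14 17 8
a[mid]=8<17: swap a[11],a[12]; lo=12,mid=13 → 11 12 16 15 10 5 13 7 9 6 14 8 17
end: lo=12, hi=12; a = 11 12 16 15 10 5 13 7 9 6 14 8 17

11 12 16 15 10 5 13 7 9 6 14 8 17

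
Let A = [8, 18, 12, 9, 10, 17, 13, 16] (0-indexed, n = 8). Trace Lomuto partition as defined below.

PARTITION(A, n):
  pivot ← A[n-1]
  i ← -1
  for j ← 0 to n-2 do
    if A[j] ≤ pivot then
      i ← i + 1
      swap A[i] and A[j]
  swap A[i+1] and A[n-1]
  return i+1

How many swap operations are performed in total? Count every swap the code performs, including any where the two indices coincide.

6

pivot = A[7] = 16; i = -1
j=0: A[0]=8 ≤ 16 → i=0, swap A[0],A[0] (no change) → [8, 18, 12, 9, 10, 17, 13, 16]
j=1: A[1]=18 > 16 → no swap
j=2: A[2]=12 ≤ 16 → i=1, swap A[1],A[2] → [8, 12, 18, 9, 10, 17, 13, 16]
j=3: A[3]=9 ≤ 16 → i=2, swap A[2],A[3] → [8, 12, 9, 18, 10, 17, 13, 16]
j=4: A[4]=10 ≤ 16 → i=3, swap A[3],A[4] → [8, 12, 9, 10, 18, 17, 13, 16]
j=5: A[5]=17 > 16 → no swap
j=6: A[6]=13 ≤ 16 → i=4, swap A[4],A[6] → [8, 12, 9, 10, 13, 17, 18, 16]
final swap A[5],A[7] → [8, 12, 9, 10, 13, 16, 18, 17]; return 5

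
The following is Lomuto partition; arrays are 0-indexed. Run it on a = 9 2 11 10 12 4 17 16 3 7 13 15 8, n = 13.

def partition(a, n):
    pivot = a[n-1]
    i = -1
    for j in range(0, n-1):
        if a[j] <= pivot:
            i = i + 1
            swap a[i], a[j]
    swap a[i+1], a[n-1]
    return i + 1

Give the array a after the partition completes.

pivot=8, i=-1
j=0: 9>8, skip
j=1: 2≤8, i=0, swap(0,1) ⇒ 2 9 11 10 12 4 17 16 3 7 13 15 8
j=2: 11>8, skip
j=3: 10>8, skip
j=4: 12>8, skip
j=5: 4≤8, i=1, swap(1,5) ⇒ 2 4 11 10 12 9 17 16 3 7 13 15 8
j=6: 17>8, skip
j=7: 16>8, skip
j=8: 3≤8, i=2, swap(2,8) ⇒ 2 4 3 10 12 9 17 16 11 7 13 15 8
j=9: 7≤8, i=3, swap(3,9) ⇒ 2 4 3 7 12 9 17 16 11 10 13 15 8
j=10: 13>8, skip
j=11: 15>8, skip
swap(4,12) ⇒ 2 4 3 7 8 9 17 16 11 10 13 15 12; return 4

2 4 3 7 8 9 17 16 11 10 13 15 12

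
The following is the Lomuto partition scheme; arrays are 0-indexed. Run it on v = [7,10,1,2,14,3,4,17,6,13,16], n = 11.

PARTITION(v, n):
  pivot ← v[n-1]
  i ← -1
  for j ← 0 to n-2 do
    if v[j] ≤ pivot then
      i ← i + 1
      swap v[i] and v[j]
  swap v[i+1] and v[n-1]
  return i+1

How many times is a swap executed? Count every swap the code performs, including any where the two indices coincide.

10

pivot = v[10] = 16; i = -1
j=0: v[0]=7 ≤ 16 → i=0, swap v[0],v[0] (no change) → [7,10,1,2,14,3,4,17,6,13,16]
j=1: v[1]=10 ≤ 16 → i=1, swap v[1],v[1] (no change) → [7,10,1,2,14,3,4,17,6,13,16]
j=2: v[2]=1 ≤ 16 → i=2, swap v[2],v[2] (no change) → [7,10,1,2,14,3,4,17,6,13,16]
j=3: v[3]=2 ≤ 16 → i=3, swap v[3],v[3] (no change) → [7,10,1,2,14,3,4,17,6,13,16]
j=4: v[4]=14 ≤ 16 → i=4, swap v[4],v[4] (no change) → [7,10,1,2,14,3,4,17,6,13,16]
j=5: v[5]=3 ≤ 16 → i=5, swap v[5],v[5] (no change) → [7,10,1,2,14,3,4,17,6,13,16]
j=6: v[6]=4 ≤ 16 → i=6, swap v[6],v[6] (no change) → [7,10,1,2,14,3,4,17,6,13,16]
j=7: v[7]=17 > 16 → no swap
j=8: v[8]=6 ≤ 16 → i=7, swap v[7],v[8] → [7,10,1,2,14,3,4,6,17,13,16]
j=9: v[9]=13 ≤ 16 → i=8, swap v[8],v[9] → [7,10,1,2,14,3,4,6,13,17,16]
final swap v[9],v[10] → [7,10,1,2,14,3,4,6,13,16,17]; return 9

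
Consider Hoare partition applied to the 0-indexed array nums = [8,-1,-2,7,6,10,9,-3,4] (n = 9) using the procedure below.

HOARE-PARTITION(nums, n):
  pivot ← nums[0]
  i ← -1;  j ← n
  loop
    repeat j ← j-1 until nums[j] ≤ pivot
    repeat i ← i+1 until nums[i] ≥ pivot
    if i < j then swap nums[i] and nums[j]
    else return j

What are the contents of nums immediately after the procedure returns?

pivot=8
j stops at 8 (4), i stops at 0 (8); swap ⇒ [4,-1,-2,7,6,10,9,-3,8]
j stops at 7 (-3), i stops at 5 (10); swap ⇒ [4,-1,-2,7,6,-3,9,10,8]
j stops at 5, i stops at 6; i≥j ⇒ return 5. nums=[4,-1,-2,7,6,-3,9,10,8]

[4,-1,-2,7,6,-3,9,10,8]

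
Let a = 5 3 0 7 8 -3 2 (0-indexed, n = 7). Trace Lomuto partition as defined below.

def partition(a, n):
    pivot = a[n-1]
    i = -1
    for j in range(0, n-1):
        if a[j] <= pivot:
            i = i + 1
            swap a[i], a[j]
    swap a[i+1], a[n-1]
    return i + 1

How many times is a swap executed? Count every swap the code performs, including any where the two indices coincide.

3

pivot = a[6] = 2; i = -1
j=0: a[0]=5 > 2 → no swap
j=1: a[1]=3 > 2 → no swap
j=2: a[2]=0 ≤ 2 → i=0, swap a[0],a[2] → 0 3 5 7 8 -3 2
j=3: a[3]=7 > 2 → no swap
j=4: a[4]=8 > 2 → no swap
j=5: a[5]=-3 ≤ 2 → i=1, swap a[1],a[5] → 0 -3 5 7 8 3 2
final swap a[2],a[6] → 0 -3 2 7 8 3 5; return 2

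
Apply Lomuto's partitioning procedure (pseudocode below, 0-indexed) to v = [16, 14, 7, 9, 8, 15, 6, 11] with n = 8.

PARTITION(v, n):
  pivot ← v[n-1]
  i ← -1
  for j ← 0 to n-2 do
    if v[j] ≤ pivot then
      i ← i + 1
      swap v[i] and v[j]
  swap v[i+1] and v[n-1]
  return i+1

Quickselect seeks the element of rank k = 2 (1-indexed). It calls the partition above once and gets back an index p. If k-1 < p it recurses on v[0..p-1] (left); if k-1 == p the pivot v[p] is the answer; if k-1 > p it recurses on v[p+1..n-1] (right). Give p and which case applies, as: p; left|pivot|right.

4; left

pivot = v[7] = 11; i = -1
j=0: v[0]=16 > 11 → no swap
j=1: v[1]=14 > 11 → no swap
j=2: v[2]=7 ≤ 11 → i=0, swap v[0],v[2] → [7, 14, 16, 9, 8, 15, 6, 11]
j=3: v[3]=9 ≤ 11 → i=1, swap v[1],v[3] → [7, 9, 16, 14, 8, 15, 6, 11]
j=4: v[4]=8 ≤ 11 → i=2, swap v[2],v[4] → [7, 9, 8, 14, 16, 15, 6, 11]
j=5: v[5]=15 > 11 → no swap
j=6: v[6]=6 ≤ 11 → i=3, swap v[3],v[6] → [7, 9, 8, 6, 16, 15, 14, 11]
final swap v[4],v[7] → [7, 9, 8, 6, 11, 15, 14, 16]; return 4
p = 4; k-1 = 1 < 4 ⇒ left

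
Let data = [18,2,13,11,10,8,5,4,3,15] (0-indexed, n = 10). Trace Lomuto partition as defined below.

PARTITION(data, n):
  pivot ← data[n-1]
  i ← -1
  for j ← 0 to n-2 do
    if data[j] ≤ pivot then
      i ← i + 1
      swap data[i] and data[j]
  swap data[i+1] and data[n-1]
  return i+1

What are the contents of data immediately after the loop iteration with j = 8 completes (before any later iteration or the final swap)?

[2,13,11,10,8,5,4,3,18,15]

pivot = data[9] = 15; i = -1
j=0: data[0]=18 > 15 → no swap
j=1: data[1]=2 ≤ 15 → i=0, swap data[0],data[1] → [2,18,13,11,10,8,5,4,3,15]
j=2: data[2]=13 ≤ 15 → i=1, swap data[1],data[2] → [2,13,18,11,10,8,5,4,3,15]
j=3: data[3]=11 ≤ 15 → i=2, swap data[2],data[3] → [2,13,11,18,10,8,5,4,3,15]
j=4: data[4]=10 ≤ 15 → i=3, swap data[3],data[4] → [2,13,11,10,18,8,5,4,3,15]
j=5: data[5]=8 ≤ 15 → i=4, swap data[4],data[5] → [2,13,11,10,8,18,5,4,3,15]
j=6: data[6]=5 ≤ 15 → i=5, swap data[5],data[6] → [2,13,11,10,8,5,18,4,3,15]
j=7: data[7]=4 ≤ 15 → i=6, swap data[6],data[7] → [2,13,11,10,8,5,4,18,3,15]
j=8: data[8]=3 ≤ 15 → i=7, swap data[7],data[8] → [2,13,11,10,8,5,4,3,18,15]
(after j=8) data = [2,13,11,10,8,5,4,3,18,15]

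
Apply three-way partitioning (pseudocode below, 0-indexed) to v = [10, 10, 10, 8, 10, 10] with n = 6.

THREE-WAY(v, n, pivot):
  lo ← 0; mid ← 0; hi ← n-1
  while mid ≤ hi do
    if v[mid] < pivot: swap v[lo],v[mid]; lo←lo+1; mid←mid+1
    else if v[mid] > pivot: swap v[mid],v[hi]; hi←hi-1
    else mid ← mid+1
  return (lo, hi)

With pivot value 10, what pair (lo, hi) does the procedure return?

lo=0 mid=0 hi=5
10=10: mid=1
10=10: mid=2
10=10: mid=3
8<10: swap(0,3), lo=1 mid=4 ⇒ [8, 10, 10, 10, 10, 10]
10=10: mid=5
10=10: mid=6
done. lo=1 hi=5; v=[8, 10, 10, 10, 10, 10]

(1, 5)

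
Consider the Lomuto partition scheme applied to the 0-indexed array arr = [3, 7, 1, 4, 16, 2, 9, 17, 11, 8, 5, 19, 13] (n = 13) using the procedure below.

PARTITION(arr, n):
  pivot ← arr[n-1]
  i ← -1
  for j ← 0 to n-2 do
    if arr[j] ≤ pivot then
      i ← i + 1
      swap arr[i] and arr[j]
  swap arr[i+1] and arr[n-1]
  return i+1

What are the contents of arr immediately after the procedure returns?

[3, 7, 1, 4, 2, 9, 11, 8, 5, 13, 16, 19, 17]

pivot = arr[12] = 13; i = -1
j=0: arr[0]=3 ≤ 13 → i=0, swap arr[0],arr[0] (no change) → [3, 7, 1, 4, 16, 2, 9, 17, 11, 8, 5, 19, 13]
j=1: arr[1]=7 ≤ 13 → i=1, swap arr[1],arr[1] (no change) → [3, 7, 1, 4, 16, 2, 9, 17, 11, 8, 5, 19, 13]
j=2: arr[2]=1 ≤ 13 → i=2, swap arr[2],arr[2] (no change) → [3, 7, 1, 4, 16, 2, 9, 17, 11, 8, 5, 19, 13]
j=3: arr[3]=4 ≤ 13 → i=3, swap arr[3],arr[3] (no change) → [3, 7, 1, 4, 16, 2, 9, 17, 11, 8, 5, 19, 13]
j=4: arr[4]=16 > 13 → no swap
j=5: arr[5]=2 ≤ 13 → i=4, swap arr[4],arr[5] → [3, 7, 1, 4, 2, 16, 9, 17, 11, 8, 5, 19, 13]
j=6: arr[6]=9 ≤ 13 → i=5, swap arr[5],arr[6] → [3, 7, 1, 4, 2, 9, 16, 17, 11, 8, 5, 19, 13]
j=7: arr[7]=17 > 13 → no swap
j=8: arr[8]=11 ≤ 13 → i=6, swap arr[6],arr[8] → [3, 7, 1, 4, 2, 9, 11, 17, 16, 8, 5, 19, 13]
j=9: arr[9]=8 ≤ 13 → i=7, swap arr[7],arr[9] → [3, 7, 1, 4, 2, 9, 11, 8, 16, 17, 5, 19, 13]
j=10: arr[10]=5 ≤ 13 → i=8, swap arr[8],arr[10] → [3, 7, 1, 4, 2, 9, 11, 8, 5, 17, 16, 19, 13]
j=11: arr[11]=19 > 13 → no swap
final swap arr[9],arr[12] → [3, 7, 1, 4, 2, 9, 11, 8, 5, 13, 16, 19, 17]; return 9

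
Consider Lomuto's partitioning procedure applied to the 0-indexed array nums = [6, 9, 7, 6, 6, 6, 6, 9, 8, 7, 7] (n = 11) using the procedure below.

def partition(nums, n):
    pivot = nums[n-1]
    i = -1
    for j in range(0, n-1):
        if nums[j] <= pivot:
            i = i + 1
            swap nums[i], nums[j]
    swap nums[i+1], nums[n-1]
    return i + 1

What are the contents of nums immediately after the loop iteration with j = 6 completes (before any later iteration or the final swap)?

[6, 7, 6, 6, 6, 6, 9, 9, 8, 7, 7]

pivot = nums[10] = 7; i = -1
j=0: nums[0]=6 ≤ 7 → i=0, swap nums[0],nums[0] (no change) → [6, 9, 7, 6, 6, 6, 6, 9, 8, 7, 7]
j=1: nums[1]=9 > 7 → no swap
j=2: nums[2]=7 ≤ 7 → i=1, swap nums[1],nums[2] → [6, 7, 9, 6, 6, 6, 6, 9, 8, 7, 7]
j=3: nums[3]=6 ≤ 7 → i=2, swap nums[2],nums[3] → [6, 7, 6, 9, 6, 6, 6, 9, 8, 7, 7]
j=4: nums[4]=6 ≤ 7 → i=3, swap nums[3],nums[4] → [6, 7, 6, 6, 9, 6, 6, 9, 8, 7, 7]
j=5: nums[5]=6 ≤ 7 → i=4, swap nums[4],nums[5] → [6, 7, 6, 6, 6, 9, 6, 9, 8, 7, 7]
j=6: nums[6]=6 ≤ 7 → i=5, swap nums[5],nums[6] → [6, 7, 6, 6, 6, 6, 9, 9, 8, 7, 7]
(after j=6) nums = [6, 7, 6, 6, 6, 6, 9, 9, 8, 7, 7]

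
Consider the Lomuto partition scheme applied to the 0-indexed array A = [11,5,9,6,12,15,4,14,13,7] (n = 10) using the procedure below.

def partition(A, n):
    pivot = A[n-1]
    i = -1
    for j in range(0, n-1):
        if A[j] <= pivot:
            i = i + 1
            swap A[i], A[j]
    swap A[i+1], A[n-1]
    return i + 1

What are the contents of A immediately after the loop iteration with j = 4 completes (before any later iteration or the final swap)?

[5,6,9,11,12,15,4,14,13,7]

pivot = A[9] = 7; i = -1
j=0: A[0]=11 > 7 → no swap
j=1: A[1]=5 ≤ 7 → i=0, swap A[0],A[1] → [5,11,9,6,12,15,4,14,13,7]
j=2: A[2]=9 > 7 → no swap
j=3: A[3]=6 ≤ 7 → i=1, swap A[1],A[3] → [5,6,9,11,12,15,4,14,13,7]
j=4: A[4]=12 > 7 → no swap
(after j=4) A = [5,6,9,11,12,15,4,14,13,7]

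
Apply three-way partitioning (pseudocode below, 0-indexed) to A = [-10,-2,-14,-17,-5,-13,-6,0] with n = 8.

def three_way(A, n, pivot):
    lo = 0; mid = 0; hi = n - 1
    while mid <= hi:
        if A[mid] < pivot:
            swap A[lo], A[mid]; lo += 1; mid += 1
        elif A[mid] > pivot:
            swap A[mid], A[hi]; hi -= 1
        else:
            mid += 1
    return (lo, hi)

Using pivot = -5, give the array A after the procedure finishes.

pivot = -5; lo=0, mid=0, hi=7
A[mid]=-10<-5: swap A[0],A[0]; lo=1,mid=1 → [-10,-2,-14,-17,-5,-13,-6,0]
A[mid]=-2>-5: swap A[1],A[7]; hi=6 → [-10,0,-14,-17,-5,-13,-6,-2]
A[mid]=0>-5: swap A[1],A[6]; hi=5 → [-10,-6,-14,-17,-5,-13,0,-2]
A[mid]=-6<-5: swap A[1],A[1]; lo=2,mid=2 → [-10,-6,-14,-17,-5,-13,0,-2]
A[mid]=-14<-5: swap A[2],A[2]; lo=3,mid=3 → [-10,-6,-14,-17,-5,-13,0,-2]
A[mid]=-17<-5: swap A[3],A[3]; lo=4,mid=4 → [-10,-6,-14,-17,-5,-13,0,-2]
A[mid]=-5=-5: mid=5
A[mid]=-13<-5: swap A[4],A[5]; lo=5,mid=6 → [-10,-6,-14,-17,-13,-5,0,-2]
end: lo=5, hi=5; A = [-10,-6,-14,-17,-13,-5,0,-2]

[-10,-6,-14,-17,-13,-5,0,-2]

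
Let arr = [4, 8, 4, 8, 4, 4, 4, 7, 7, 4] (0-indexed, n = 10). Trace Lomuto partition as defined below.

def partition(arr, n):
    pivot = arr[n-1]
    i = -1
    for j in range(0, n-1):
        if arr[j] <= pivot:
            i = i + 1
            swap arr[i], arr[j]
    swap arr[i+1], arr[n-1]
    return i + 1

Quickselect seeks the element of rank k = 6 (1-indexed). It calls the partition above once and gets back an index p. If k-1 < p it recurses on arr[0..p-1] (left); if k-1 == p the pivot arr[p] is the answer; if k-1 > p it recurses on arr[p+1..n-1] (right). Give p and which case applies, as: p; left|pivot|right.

pivot = arr[9] = 4; i = -1
j=0: arr[0]=4 ≤ 4 → i=0, swap arr[0],arr[0] (no change) → [4, 8, 4, 8, 4, 4, 4, 7, 7, 4]
j=1: arr[1]=8 > 4 → no swap
j=2: arr[2]=4 ≤ 4 → i=1, swap arr[1],arr[2] → [4, 4, 8, 8, 4, 4, 4, 7, 7, 4]
j=3: arr[3]=8 > 4 → no swap
j=4: arr[4]=4 ≤ 4 → i=2, swap arr[2],arr[4] → [4, 4, 4, 8, 8, 4, 4, 7, 7, 4]
j=5: arr[5]=4 ≤ 4 → i=3, swap arr[3],arr[5] → [4, 4, 4, 4, 8, 8, 4, 7, 7, 4]
j=6: arr[6]=4 ≤ 4 → i=4, swap arr[4],arr[6] → [4, 4, 4, 4, 4, 8, 8, 7, 7, 4]
j=7: arr[7]=7 > 4 → no swap
j=8: arr[8]=7 > 4 → no swap
final swap arr[5],arr[9] → [4, 4, 4, 4, 4, 4, 8, 7, 7, 8]; return 5
p = 5; k-1 = 5 == 5 ⇒ pivot

5; pivot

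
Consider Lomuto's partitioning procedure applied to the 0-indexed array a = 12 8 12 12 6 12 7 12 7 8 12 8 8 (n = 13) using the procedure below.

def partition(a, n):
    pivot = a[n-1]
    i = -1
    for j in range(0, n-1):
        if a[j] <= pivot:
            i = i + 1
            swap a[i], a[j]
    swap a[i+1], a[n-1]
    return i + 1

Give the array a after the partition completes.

8 6 7 7 8 8 8 12 12 12 12 12 12

pivot = a[12] = 8; i = -1
j=0: a[0]=12 > 8 → no swap
j=1: a[1]=8 ≤ 8 → i=0, swap a[0],a[1] → 8 12 12 12 6 12 7 12 7 8 12 8 8
j=2: a[2]=12 > 8 → no swap
j=3: a[3]=12 > 8 → no swap
j=4: a[4]=6 ≤ 8 → i=1, swap a[1],a[4] → 8 6 12 12 12 12 7 12 7 8 12 8 8
j=5: a[5]=12 > 8 → no swap
j=6: a[6]=7 ≤ 8 → i=2, swap a[2],a[6] → 8 6 7 12 12 12 12 12 7 8 12 8 8
j=7: a[7]=12 > 8 → no swap
j=8: a[8]=7 ≤ 8 → i=3, swap a[3],a[8] → 8 6 7 7 12 12 12 12 12 8 12 8 8
j=9: a[9]=8 ≤ 8 → i=4, swap a[4],a[9] → 8 6 7 7 8 12 12 12 12 12 12 8 8
j=10: a[10]=12 > 8 → no swap
j=11: a[11]=8 ≤ 8 → i=5, swap a[5],a[11] → 8 6 7 7 8 8 12 12 12 12 12 12 8
final swap a[6],a[12] → 8 6 7 7 8 8 8 12 12 12 12 12 12; return 6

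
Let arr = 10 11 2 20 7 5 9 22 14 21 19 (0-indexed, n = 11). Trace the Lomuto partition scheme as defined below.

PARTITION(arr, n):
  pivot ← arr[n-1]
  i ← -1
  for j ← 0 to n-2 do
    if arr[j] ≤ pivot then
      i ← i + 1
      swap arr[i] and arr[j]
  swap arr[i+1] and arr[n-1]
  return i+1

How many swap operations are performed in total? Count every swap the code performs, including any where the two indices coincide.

pivot = arr[10] = 19; i = -1
j=0: arr[0]=10 ≤ 19 → i=0, swap arr[0],arr[0] (no change) → 10 11 2 20 7 5 9 22 14 21 19
j=1: arr[1]=11 ≤ 19 → i=1, swap arr[1],arr[1] (no change) → 10 11 2 20 7 5 9 22 14 21 19
j=2: arr[2]=2 ≤ 19 → i=2, swap arr[2],arr[2] (no change) → 10 11 2 20 7 5 9 22 14 21 19
j=3: arr[3]=20 > 19 → no swap
j=4: arr[4]=7 ≤ 19 → i=3, swap arr[3],arr[4] → 10 11 2 7 20 5 9 22 14 21 19
j=5: arr[5]=5 ≤ 19 → i=4, swap arr[4],arr[5] → 10 11 2 7 5 20 9 22 14 21 19
j=6: arr[6]=9 ≤ 19 → i=5, swap arr[5],arr[6] → 10 11 2 7 5 9 20 22 14 21 19
j=7: arr[7]=22 > 19 → no swap
j=8: arr[8]=14 ≤ 19 → i=6, swap arr[6],arr[8] → 10 11 2 7 5 9 14 22 20 21 19
j=9: arr[9]=21 > 19 → no swap
final swap arr[7],arr[10] → 10 11 2 7 5 9 14 19 20 21 22; return 7

8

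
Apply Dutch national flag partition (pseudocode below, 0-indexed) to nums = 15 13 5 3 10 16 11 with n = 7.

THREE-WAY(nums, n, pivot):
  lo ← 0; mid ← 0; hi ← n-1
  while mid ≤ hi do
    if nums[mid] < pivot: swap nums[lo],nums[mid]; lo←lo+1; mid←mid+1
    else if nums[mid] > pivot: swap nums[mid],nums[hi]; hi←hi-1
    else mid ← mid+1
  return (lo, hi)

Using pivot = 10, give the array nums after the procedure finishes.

lo=0 mid=0 hi=6
15>10: swap(0,6), hi=5 ⇒ 11 13 5 3 10 16 15
11>10: swap(0,5), hi=4 ⇒ 16 13 5 3 10 11 15
16>10: swap(0,4), hi=3 ⇒ 10 13 5 3 16 11 15
10=10: mid=1
13>10: swap(1,3), hi=2 ⇒ 10 3 5 13 16 11 15
3<10: swap(0,1), lo=1 mid=2 ⇒ 3 10 5 13 16 11 15
5<10: swap(1,2), lo=2 mid=3 ⇒ 3 5 10 13 16 11 15
done. lo=2 hi=2; nums=3 5 10 13 16 11 15

3 5 10 13 16 11 15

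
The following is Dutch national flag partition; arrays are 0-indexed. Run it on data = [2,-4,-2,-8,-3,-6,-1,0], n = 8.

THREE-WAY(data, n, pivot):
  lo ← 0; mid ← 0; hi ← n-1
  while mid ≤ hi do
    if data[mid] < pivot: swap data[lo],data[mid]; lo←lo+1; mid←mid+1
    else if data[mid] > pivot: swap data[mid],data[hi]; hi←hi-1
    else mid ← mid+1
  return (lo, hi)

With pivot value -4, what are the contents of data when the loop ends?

[-6,-8,-4,-3,-2,-1,0,2]

lo=0 mid=0 hi=7
2>-4: swap(0,7), hi=6 ⇒ [0,-4,-2,-8,-3,-6,-1,2]
0>-4: swap(0,6), hi=5 ⇒ [-1,-4,-2,-8,-3,-6,0,2]
-1>-4: swap(0,5), hi=4 ⇒ [-6,-4,-2,-8,-3,-1,0,2]
-6<-4: swap(0,0), lo=1 mid=1 ⇒ [-6,-4,-2,-8,-3,-1,0,2]
-4=-4: mid=2
-2>-4: swap(2,4), hi=3 ⇒ [-6,-4,-3,-8,-2,-1,0,2]
-3>-4: swap(2,3), hi=2 ⇒ [-6,-4,-8,-3,-2,-1,0,2]
-8<-4: swap(1,2), lo=2 mid=3 ⇒ [-6,-8,-4,-3,-2,-1,0,2]
done. lo=2 hi=2; data=[-6,-8,-4,-3,-2,-1,0,2]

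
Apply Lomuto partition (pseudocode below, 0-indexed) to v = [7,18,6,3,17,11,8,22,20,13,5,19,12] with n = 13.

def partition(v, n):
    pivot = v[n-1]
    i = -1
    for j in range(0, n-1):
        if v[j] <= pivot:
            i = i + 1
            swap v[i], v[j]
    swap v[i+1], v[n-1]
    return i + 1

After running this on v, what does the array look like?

[7,6,3,11,8,5,12,22,20,13,18,19,17]

pivot = v[12] = 12; i = -1
j=0: v[0]=7 ≤ 12 → i=0, swap v[0],v[0] (no change) → [7,18,6,3,17,11,8,22,20,13,5,19,12]
j=1: v[1]=18 > 12 → no swap
j=2: v[2]=6 ≤ 12 → i=1, swap v[1],v[2] → [7,6,18,3,17,11,8,22,20,13,5,19,12]
j=3: v[3]=3 ≤ 12 → i=2, swap v[2],v[3] → [7,6,3,18,17,11,8,22,20,13,5,19,12]
j=4: v[4]=17 > 12 → no swap
j=5: v[5]=11 ≤ 12 → i=3, swap v[3],v[5] → [7,6,3,11,17,18,8,22,20,13,5,19,12]
j=6: v[6]=8 ≤ 12 → i=4, swap v[4],v[6] → [7,6,3,11,8,18,17,22,20,13,5,19,12]
j=7: v[7]=22 > 12 → no swap
j=8: v[8]=20 > 12 → no swap
j=9: v[9]=13 > 12 → no swap
j=10: v[10]=5 ≤ 12 → i=5, swap v[5],v[10] → [7,6,3,11,8,5,17,22,20,13,18,19,12]
j=11: v[11]=19 > 12 → no swap
final swap v[6],v[12] → [7,6,3,11,8,5,12,22,20,13,18,19,17]; return 6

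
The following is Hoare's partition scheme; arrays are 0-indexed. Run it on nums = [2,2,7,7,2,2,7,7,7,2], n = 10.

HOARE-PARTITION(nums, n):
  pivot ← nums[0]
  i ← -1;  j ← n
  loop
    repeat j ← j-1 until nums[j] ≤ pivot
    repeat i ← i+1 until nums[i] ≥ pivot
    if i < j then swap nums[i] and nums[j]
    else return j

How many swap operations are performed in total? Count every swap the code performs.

pivot=2
j stops at 9 (2), i stops at 0 (2); swap ⇒ [2,2,7,7,2,2,7,7,7,2]
j stops at 5 (2), i stops at 1 (2); swap ⇒ [2,2,7,7,2,2,7,7,7,2]
j stops at 4 (2), i stops at 2 (7); swap ⇒ [2,2,2,7,7,2,7,7,7,2]
j stops at 2, i stops at 3; i≥j ⇒ return 2. nums=[2,2,2,7,7,2,7,7,7,2]

3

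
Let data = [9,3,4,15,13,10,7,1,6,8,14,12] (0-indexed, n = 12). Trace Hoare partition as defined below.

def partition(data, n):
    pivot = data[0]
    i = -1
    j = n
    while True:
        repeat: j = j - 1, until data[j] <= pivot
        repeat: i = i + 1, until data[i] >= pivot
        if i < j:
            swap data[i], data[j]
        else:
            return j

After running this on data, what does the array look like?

[8,3,4,6,1,7,10,13,15,9,14,12]

pivot = data[0] = 9; i = -1, j = 12
j→9 (data[9]=8≤9), i→0 (data[0]=9≥9); i<j, swap → [8,3,4,15,13,10,7,1,6,9,14,12]
j→8 (data[8]=6≤9), i→3 (data[3]=15≥9); i<j, swap → [8,3,4,6,13,10,7,1,15,9,14,12]
j→7 (data[7]=1≤9), i→4 (data[4]=13≥9); i<j, swap → [8,3,4,6,1,10,7,13,15,9,14,12]
j→6 (data[6]=7≤9), i→5 (data[5]=10≥9); i<j, swap → [8,3,4,6,1,7,10,13,15,9,14,12]
j→5, i→6; i≥j, return j=5. data = [8,3,4,6,1,7,10,13,15,9,14,12]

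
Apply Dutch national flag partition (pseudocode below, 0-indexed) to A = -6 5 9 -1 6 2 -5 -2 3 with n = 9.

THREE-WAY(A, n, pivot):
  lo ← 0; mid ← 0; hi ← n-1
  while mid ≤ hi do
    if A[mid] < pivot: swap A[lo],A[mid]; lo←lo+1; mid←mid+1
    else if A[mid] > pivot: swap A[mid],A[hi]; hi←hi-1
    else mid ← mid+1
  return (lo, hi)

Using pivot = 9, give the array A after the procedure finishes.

-6 5 -1 6 2 -5 -2 3 9

pivot = 9; lo=0, mid=0, hi=8
A[mid]=-6<9: swap A[0],A[0]; lo=1,mid=1 → -6 5 9 -1 6 2 -5 -2 3
A[mid]=5<9: swap A[1],A[1]; lo=2,mid=2 → -6 5 9 -1 6 2 -5 -2 3
A[mid]=9=9: mid=3
A[mid]=-1<9: swap A[2],A[3]; lo=3,mid=4 → -6 5 -1 9 6 2 -5 -2 3
A[mid]=6<9: swap A[3],A[4]; lo=4,mid=5 → -6 5 -1 6 9 2 -5 -2 3
A[mid]=2<9: swap A[4],A[5]; lo=5,mid=6 → -6 5 -1 6 2 9 -5 -2 3
A[mid]=-5<9: swap A[5],A[6]; lo=6,mid=7 → -6 5 -1 6 2 -5 9 -2 3
A[mid]=-2<9: swap A[6],A[7]; lo=7,mid=8 → -6 5 -1 6 2 -5 -2 9 3
A[mid]=3<9: swap A[7],A[8]; lo=8,mid=9 → -6 5 -1 6 2 -5 -2 3 9
end: lo=8, hi=8; A = -6 5 -1 6 2 -5 -2 3 9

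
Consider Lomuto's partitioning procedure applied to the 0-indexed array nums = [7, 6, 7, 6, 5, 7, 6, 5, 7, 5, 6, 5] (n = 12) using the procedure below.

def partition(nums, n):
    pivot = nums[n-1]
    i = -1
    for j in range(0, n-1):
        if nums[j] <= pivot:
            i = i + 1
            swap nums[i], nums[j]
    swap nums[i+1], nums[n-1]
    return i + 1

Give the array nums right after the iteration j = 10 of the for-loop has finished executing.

[5, 5, 5, 6, 7, 7, 6, 6, 7, 7, 6, 5]

pivot = nums[11] = 5; i = -1
j=0: nums[0]=7 > 5 → no swap
j=1: nums[1]=6 > 5 → no swap
j=2: nums[2]=7 > 5 → no swap
j=3: nums[3]=6 > 5 → no swap
j=4: nums[4]=5 ≤ 5 → i=0, swap nums[0],nums[4] → [5, 6, 7, 6, 7, 7, 6, 5, 7, 5, 6, 5]
j=5: nums[5]=7 > 5 → no swap
j=6: nums[6]=6 > 5 → no swap
j=7: nums[7]=5 ≤ 5 → i=1, swap nums[1],nums[7] → [5, 5, 7, 6, 7, 7, 6, 6, 7, 5, 6, 5]
j=8: nums[8]=7 > 5 → no swap
j=9: nums[9]=5 ≤ 5 → i=2, swap nums[2],nums[9] → [5, 5, 5, 6, 7, 7, 6, 6, 7, 7, 6, 5]
j=10: nums[10]=6 > 5 → no swap
(after j=10) nums = [5, 5, 5, 6, 7, 7, 6, 6, 7, 7, 6, 5]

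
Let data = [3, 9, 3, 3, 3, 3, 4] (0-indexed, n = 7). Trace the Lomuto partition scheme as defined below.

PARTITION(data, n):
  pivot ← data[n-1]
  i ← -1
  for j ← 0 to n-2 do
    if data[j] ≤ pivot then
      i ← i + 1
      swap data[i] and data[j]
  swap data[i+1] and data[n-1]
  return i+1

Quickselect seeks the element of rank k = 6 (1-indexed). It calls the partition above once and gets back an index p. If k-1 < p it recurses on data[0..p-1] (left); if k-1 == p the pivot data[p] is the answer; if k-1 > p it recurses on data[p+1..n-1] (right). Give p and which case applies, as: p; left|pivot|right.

pivot = data[6] = 4; i = -1
j=0: data[0]=3 ≤ 4 → i=0, swap data[0],data[0] (no change) → [3, 9, 3, 3, 3, 3, 4]
j=1: data[1]=9 > 4 → no swap
j=2: data[2]=3 ≤ 4 → i=1, swap data[1],data[2] → [3, 3, 9, 3, 3, 3, 4]
j=3: data[3]=3 ≤ 4 → i=2, swap data[2],data[3] → [3, 3, 3, 9, 3, 3, 4]
j=4: data[4]=3 ≤ 4 → i=3, swap data[3],data[4] → [3, 3, 3, 3, 9, 3, 4]
j=5: data[5]=3 ≤ 4 → i=4, swap data[4],data[5] → [3, 3, 3, 3, 3, 9, 4]
final swap data[5],data[6] → [3, 3, 3, 3, 3, 4, 9]; return 5
p = 5; k-1 = 5 == 5 ⇒ pivot

5; pivot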